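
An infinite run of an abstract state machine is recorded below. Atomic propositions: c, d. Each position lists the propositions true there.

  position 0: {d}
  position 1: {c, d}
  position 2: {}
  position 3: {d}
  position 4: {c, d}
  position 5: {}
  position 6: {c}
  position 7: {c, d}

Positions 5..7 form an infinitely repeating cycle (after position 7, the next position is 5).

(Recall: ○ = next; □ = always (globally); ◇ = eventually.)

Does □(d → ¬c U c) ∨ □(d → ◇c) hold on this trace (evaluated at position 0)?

Satisfied

d → ¬c U c holds at every position 0..7, and those are all positions ever visited, so □(d → ¬c U c) holds.
Positions where d holds: 0, 1, 3, 4, 7.
Check ¬c U c at each: 0→ok, 1→ok, 3→ok, 4→ok, 7→ok.
d → ◇c holds at every position 0..7, and those are all positions ever visited, so □(d → ◇c) holds.
Positions where d holds: 0, 1, 3, 4, 7.
Check ◇c at each: 0→ok, 1→ok, 3→ok, 4→ok, 7→ok.
At position 0: □(d → ¬c U c) is true; □(d → ◇c) is true; so □(d → ¬c U c) ∨ □(d → ◇c) is true.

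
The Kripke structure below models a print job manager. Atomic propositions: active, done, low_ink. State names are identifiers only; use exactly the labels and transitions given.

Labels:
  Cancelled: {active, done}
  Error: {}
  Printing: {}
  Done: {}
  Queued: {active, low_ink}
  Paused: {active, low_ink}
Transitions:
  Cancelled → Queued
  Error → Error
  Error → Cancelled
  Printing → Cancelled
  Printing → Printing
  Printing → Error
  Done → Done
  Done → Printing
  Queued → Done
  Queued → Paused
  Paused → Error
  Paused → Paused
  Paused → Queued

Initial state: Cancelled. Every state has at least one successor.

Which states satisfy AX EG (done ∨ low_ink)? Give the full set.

States satisfying EG (done ∨ low_ink): {Cancelled, Queued, Paused}.
States satisfying AX EG (done ∨ low_ink): {Cancelled}.

{Cancelled}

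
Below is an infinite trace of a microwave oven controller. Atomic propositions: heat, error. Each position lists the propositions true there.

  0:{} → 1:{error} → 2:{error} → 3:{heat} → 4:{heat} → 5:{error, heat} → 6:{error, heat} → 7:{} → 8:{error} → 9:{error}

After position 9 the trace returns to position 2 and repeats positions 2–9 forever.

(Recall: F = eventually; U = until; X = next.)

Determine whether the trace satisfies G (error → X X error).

No

error → X X error must hold at every position from 0 onward. It fails at position 1, so G (error → X X error) is false.
Positions where error holds: 1, 2, 5, 6, 8, 9.
Check X X error at each: 1→fails, 2→fails, 5→fails, 6→ok, 8→ok, 9→fails.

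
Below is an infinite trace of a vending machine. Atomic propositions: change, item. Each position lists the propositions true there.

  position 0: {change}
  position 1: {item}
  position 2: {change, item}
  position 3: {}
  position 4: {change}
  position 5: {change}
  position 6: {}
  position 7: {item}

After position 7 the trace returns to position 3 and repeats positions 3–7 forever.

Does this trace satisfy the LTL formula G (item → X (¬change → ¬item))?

item → X (¬change → ¬item) holds at every position 0..7, and those are all positions ever visited, so G (item → X (¬change → ¬item)) holds.
Positions where item holds: 1, 2, 7.
Check X (¬change → ¬item) at each: 1→ok, 2→ok, 7→ok.

Holds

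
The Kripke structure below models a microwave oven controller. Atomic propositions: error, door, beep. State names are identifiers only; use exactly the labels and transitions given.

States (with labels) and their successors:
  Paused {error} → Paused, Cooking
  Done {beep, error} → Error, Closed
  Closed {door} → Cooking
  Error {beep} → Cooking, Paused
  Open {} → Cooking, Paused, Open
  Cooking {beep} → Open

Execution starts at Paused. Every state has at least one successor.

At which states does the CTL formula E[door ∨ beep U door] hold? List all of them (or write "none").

{Done, Closed}

States satisfying door ∨ beep: {Done, Closed, Error, Cooking}.
States satisfying door: {Closed}.
States satisfying E[door ∨ beep U door]: {Done, Closed}.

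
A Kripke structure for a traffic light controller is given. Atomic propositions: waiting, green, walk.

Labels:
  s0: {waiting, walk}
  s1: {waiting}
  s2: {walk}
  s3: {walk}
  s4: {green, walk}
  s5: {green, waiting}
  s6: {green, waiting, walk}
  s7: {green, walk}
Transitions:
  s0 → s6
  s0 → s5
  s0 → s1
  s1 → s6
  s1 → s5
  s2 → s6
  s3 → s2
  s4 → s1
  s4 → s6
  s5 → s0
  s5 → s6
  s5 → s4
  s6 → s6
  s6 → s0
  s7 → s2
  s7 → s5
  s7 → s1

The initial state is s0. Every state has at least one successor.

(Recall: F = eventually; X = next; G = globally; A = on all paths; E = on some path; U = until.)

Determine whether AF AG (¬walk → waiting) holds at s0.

Holds

States satisfying AG (¬walk → waiting): {s0, s1, s2, s3, s4, s5, s6, s7}.
States satisfying AF AG (¬walk → waiting): {s0, s1, s2, s3, s4, s5, s6, s7}.
s0 ∈ Sat(AF AG (¬walk → waiting)).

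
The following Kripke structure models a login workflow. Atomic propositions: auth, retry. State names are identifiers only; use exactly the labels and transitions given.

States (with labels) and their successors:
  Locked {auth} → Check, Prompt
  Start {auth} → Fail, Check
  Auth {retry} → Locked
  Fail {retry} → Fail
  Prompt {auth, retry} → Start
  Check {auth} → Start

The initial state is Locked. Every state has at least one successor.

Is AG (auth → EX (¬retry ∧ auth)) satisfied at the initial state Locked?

Satisfied

States satisfying auth → EX (¬retry ∧ auth): {Locked, Start, Auth, Fail, Prompt, Check}.
States satisfying AG (auth → EX (¬retry ∧ auth)): {Locked, Start, Auth, Fail, Prompt, Check}.
Every state reachable from Locked satisfies auth → EX (¬retry ∧ auth).
Locked ∈ Sat(AG (auth → EX (¬retry ∧ auth))).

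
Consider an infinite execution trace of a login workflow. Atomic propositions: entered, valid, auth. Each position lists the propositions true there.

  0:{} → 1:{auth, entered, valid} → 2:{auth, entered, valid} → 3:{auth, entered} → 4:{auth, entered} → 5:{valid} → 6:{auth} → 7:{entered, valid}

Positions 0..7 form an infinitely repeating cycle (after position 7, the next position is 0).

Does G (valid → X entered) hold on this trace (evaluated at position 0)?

valid → X entered must hold at every position from 0 onward. It fails at position 5, so G (valid → X entered) is false.
Positions where valid holds: 1, 2, 5, 7.
Check X entered at each: 1→ok, 2→ok, 5→fails, 7→fails.

No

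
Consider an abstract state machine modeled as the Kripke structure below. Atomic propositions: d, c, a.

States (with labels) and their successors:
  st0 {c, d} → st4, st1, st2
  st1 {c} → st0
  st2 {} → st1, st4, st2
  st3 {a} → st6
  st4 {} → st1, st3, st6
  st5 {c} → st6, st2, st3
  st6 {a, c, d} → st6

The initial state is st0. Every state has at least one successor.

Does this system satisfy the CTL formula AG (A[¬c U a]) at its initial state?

States satisfying A[¬c U a]: {st3, st6}.
States satisfying AG (A[¬c U a]): {st3, st6}.
st0 is reachable from st0 and violates A[¬c U a], so AG fails at st0.
st0 ∉ Sat(AG (A[¬c U a])).

Violated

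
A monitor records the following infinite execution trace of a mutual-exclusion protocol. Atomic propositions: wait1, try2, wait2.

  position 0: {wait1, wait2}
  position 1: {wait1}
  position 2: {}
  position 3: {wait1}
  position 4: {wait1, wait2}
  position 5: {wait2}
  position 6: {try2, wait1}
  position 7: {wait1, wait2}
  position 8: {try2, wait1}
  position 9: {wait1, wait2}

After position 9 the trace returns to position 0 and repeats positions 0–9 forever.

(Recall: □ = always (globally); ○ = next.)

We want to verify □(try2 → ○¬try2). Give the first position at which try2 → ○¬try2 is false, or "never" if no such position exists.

never

try2 → ○¬try2 holds at every position 0..9, and those are all the positions the trace ever visits, so the invariant □(try2 → ○¬try2) is never violated.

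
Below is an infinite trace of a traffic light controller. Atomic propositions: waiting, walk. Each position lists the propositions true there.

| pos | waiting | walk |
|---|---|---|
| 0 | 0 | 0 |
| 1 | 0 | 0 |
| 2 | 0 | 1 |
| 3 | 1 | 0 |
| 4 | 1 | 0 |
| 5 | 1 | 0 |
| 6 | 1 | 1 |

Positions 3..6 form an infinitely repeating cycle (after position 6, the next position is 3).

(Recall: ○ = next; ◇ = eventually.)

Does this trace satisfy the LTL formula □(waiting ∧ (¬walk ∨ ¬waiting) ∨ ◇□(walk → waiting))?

waiting ∧ (¬walk ∨ ¬waiting) ∨ ◇□(walk → waiting) holds at every position 0..6, and those are all positions ever visited, so □(waiting ∧ (¬walk ∨ ¬waiting) ∨ ◇□(walk → waiting)) holds.

Yes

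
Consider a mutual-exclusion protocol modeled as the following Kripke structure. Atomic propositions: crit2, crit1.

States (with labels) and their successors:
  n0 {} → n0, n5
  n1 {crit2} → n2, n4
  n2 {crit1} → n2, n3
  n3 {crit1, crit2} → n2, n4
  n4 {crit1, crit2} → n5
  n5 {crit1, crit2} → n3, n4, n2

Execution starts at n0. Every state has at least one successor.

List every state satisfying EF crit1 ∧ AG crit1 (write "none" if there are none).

{n2, n3, n4, n5}

States satisfying crit1: {n2, n3, n4, n5}.
States satisfying EF crit1: {n0, n1, n2, n3, n4, n5}.
States satisfying AG crit1: {n2, n3, n4, n5}.
States satisfying EF crit1 ∧ AG crit1: {n2, n3, n4, n5}.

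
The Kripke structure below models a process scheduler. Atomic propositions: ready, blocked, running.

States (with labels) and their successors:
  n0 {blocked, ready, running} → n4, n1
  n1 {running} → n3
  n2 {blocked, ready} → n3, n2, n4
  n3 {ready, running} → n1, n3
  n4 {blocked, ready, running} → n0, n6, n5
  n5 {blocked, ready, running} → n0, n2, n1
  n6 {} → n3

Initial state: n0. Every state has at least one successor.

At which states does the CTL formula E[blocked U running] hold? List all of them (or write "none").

{n0, n1, n2, n3, n4, n5}

States satisfying blocked: {n0, n2, n4, n5}.
States satisfying running: {n0, n1, n3, n4, n5}.
States satisfying E[blocked U running]: {n0, n1, n2, n3, n4, n5}.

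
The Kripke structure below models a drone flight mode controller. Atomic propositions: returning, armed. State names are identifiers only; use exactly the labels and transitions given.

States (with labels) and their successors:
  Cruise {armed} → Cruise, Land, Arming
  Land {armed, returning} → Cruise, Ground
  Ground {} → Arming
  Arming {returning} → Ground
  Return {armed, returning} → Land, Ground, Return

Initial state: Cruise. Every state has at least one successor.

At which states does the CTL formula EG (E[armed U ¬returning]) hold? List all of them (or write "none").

{Cruise, Land, Return}

States satisfying E[armed U ¬returning]: {Cruise, Land, Ground, Return}.
States satisfying EG (E[armed U ¬returning]): {Cruise, Land, Return}.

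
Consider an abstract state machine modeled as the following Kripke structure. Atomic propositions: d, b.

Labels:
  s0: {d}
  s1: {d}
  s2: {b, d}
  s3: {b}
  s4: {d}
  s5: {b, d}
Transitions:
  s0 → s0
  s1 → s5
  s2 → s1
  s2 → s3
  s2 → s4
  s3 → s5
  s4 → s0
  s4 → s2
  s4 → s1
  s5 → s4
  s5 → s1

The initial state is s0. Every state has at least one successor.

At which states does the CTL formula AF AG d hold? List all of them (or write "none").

States satisfying AG d: {s0}.
States satisfying AF AG d: {s0}.

{s0}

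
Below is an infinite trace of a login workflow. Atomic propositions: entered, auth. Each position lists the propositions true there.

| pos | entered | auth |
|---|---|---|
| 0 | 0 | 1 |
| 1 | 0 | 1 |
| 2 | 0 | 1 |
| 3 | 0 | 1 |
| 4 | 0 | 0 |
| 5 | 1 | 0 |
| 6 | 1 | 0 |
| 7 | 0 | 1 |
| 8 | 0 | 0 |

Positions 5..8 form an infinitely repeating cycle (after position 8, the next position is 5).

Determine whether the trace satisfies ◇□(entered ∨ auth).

□(entered ∨ auth) is false at every position 0..8, so it never becomes true and ◇□(entered ∨ auth) fails.

No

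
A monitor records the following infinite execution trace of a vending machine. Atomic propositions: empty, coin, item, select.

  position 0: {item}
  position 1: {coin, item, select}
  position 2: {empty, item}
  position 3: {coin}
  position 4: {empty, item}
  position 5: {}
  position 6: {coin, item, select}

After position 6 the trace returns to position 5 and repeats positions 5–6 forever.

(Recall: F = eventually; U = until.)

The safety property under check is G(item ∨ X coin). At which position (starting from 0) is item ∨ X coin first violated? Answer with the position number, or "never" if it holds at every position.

Check item ∨ X coin at each position in order: 0 ✓, 1 ✓, 2 ✓.
At position 3 the labels are {coin} and the next position 4 has {empty, item}, so item ∨ X coin is false there. This is the first violation.

3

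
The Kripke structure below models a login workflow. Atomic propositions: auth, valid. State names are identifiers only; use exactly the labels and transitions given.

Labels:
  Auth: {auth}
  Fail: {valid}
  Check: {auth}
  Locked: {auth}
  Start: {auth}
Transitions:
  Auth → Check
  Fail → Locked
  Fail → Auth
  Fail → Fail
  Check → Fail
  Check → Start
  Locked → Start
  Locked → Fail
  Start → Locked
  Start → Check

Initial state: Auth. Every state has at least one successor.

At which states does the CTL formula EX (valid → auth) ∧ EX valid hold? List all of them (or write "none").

{Fail, Check, Locked}

States satisfying valid → auth: {Auth, Check, Locked, Start}.
States satisfying EX (valid → auth): {Auth, Fail, Check, Locked, Start}.
States satisfying valid: {Fail}.
States satisfying EX valid: {Fail, Check, Locked}.
States satisfying EX (valid → auth) ∧ EX valid: {Fail, Check, Locked}.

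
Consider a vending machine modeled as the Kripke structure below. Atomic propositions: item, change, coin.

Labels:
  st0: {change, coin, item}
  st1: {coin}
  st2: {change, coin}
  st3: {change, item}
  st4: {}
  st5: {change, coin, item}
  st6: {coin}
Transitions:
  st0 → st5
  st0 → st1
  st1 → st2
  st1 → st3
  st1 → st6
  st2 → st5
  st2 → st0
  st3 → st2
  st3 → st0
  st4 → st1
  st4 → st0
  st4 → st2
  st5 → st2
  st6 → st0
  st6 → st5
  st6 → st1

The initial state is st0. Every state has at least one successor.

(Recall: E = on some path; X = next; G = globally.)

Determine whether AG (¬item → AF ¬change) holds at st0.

States satisfying ¬item → AF ¬change: {st0, st1, st3, st4, st5, st6}.
States satisfying AG (¬item → AF ¬change): ∅.
st2 is reachable from st0 and violates ¬item → AF ¬change, so AG fails at st0.
st0 ∉ Sat(AG (¬item → AF ¬change)).

No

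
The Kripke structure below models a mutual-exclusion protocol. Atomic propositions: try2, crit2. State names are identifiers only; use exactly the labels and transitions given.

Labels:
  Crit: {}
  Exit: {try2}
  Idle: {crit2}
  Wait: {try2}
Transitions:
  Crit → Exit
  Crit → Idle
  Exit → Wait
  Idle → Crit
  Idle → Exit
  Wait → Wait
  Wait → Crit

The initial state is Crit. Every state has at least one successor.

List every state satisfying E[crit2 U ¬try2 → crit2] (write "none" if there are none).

States satisfying crit2: {Idle}.
States satisfying ¬try2 → crit2: {Exit, Idle, Wait}.
States satisfying E[crit2 U ¬try2 → crit2]: {Exit, Idle, Wait}.

{Exit, Idle, Wait}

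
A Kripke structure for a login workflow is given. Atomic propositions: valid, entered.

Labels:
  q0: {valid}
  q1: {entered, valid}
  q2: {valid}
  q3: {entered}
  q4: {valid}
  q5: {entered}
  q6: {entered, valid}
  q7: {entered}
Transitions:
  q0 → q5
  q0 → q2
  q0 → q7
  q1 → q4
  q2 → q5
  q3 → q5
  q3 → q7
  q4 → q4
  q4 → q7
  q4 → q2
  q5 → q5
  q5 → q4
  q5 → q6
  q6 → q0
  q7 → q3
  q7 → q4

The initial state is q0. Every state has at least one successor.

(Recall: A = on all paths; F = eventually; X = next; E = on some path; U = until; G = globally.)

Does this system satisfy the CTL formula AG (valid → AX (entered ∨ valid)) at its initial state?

States satisfying valid → AX (entered ∨ valid): {q0, q1, q2, q3, q4, q5, q6, q7}.
States satisfying AG (valid → AX (entered ∨ valid)): {q0, q1, q2, q3, q4, q5, q6, q7}.
Every state reachable from q0 satisfies valid → AX (entered ∨ valid).
q0 ∈ Sat(AG (valid → AX (entered ∨ valid))).

Satisfied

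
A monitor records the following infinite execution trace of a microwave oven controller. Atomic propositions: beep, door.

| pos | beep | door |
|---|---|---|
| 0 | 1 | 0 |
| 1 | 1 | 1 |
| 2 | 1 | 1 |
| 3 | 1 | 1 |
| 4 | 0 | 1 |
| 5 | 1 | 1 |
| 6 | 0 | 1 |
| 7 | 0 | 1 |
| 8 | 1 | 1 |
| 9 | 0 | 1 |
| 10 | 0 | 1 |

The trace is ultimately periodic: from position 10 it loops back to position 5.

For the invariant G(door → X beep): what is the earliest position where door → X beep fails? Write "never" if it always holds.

3

Check door → X beep at each position in order: 0 ✓, 1 ✓, 2 ✓.
At position 3 the labels are {beep, door} and the next position 4 has {door}, so door → X beep is false there. This is the first violation.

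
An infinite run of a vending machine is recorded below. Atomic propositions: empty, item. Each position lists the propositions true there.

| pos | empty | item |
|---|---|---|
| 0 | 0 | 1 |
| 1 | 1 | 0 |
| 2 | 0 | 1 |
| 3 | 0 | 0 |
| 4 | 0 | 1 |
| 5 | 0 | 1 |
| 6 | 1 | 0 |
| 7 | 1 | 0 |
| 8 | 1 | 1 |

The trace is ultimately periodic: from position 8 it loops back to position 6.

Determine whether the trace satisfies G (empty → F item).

empty → F item holds at every position 0..8, and those are all positions ever visited, so G (empty → F item) holds.
Positions where empty holds: 1, 6, 7, 8.
Check F item at each: 1→ok, 6→ok, 7→ok, 8→ok.

Satisfied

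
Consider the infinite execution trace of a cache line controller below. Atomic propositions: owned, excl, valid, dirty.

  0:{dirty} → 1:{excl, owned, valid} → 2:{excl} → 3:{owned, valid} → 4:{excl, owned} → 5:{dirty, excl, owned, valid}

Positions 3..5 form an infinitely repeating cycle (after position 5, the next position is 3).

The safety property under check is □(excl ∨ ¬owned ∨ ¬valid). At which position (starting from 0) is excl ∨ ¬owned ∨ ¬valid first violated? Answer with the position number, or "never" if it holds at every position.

3

Check excl ∨ ¬owned ∨ ¬valid at each position in order: 0 ✓, 1 ✓, 2 ✓.
At position 3 the labels are {owned, valid}, so excl ∨ ¬owned ∨ ¬valid is false there. This is the first violation.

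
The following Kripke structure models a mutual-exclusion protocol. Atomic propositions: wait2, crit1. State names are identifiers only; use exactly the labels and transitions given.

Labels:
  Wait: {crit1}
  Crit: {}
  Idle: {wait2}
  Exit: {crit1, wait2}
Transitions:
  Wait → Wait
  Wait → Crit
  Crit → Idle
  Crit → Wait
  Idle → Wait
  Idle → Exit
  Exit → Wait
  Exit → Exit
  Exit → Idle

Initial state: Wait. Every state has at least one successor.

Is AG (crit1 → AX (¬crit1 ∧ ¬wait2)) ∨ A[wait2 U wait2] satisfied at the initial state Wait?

States satisfying crit1 → AX (¬crit1 ∧ ¬wait2): {Crit, Idle}.
States satisfying AG (crit1 → AX (¬crit1 ∧ ¬wait2)): ∅.
States satisfying wait2: {Idle, Exit}.
States satisfying A[wait2 U wait2]: {Idle, Exit}.
States satisfying AG (crit1 → AX (¬crit1 ∧ ¬wait2)) ∨ A[wait2 U wait2]: {Idle, Exit}.
Wait ∉ Sat(AG (crit1 → AX (¬crit1 ∧ ¬wait2)) ∨ A[wait2 U wait2]).

Does not hold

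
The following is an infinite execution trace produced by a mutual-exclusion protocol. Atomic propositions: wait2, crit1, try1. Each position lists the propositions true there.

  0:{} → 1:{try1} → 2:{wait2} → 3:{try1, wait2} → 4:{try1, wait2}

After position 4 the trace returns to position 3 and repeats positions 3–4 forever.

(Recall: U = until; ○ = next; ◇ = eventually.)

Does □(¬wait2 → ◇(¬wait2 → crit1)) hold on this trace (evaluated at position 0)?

¬wait2 → ◇(¬wait2 → crit1) holds at every position 0..4, and those are all positions ever visited, so □(¬wait2 → ◇(¬wait2 → crit1)) holds.
Positions where ¬wait2 holds: 0, 1.
Check ◇(¬wait2 → crit1) at each: 0→ok, 1→ok.

Yes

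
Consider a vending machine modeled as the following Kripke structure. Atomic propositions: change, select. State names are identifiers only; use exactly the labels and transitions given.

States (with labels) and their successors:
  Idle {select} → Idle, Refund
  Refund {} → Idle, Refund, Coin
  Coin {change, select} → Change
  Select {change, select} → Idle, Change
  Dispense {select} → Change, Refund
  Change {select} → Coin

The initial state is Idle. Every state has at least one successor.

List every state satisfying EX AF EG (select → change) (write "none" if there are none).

{Idle, Refund, Dispense}

States satisfying AF EG (select → change): {Refund}.
States satisfying EX AF EG (select → change): {Idle, Refund, Dispense}.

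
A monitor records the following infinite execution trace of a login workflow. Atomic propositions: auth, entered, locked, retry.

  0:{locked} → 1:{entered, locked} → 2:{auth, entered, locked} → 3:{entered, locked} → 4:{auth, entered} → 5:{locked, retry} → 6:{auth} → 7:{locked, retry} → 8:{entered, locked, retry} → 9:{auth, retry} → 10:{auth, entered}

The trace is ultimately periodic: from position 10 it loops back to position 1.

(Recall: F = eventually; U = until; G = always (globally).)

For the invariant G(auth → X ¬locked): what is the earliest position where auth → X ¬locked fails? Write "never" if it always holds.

2

Check auth → X ¬locked at each position in order: 0 ✓, 1 ✓.
At position 2 the labels are {auth, entered, locked} and the next position 3 has {entered, locked}, so auth → X ¬locked is false there. This is the first violation.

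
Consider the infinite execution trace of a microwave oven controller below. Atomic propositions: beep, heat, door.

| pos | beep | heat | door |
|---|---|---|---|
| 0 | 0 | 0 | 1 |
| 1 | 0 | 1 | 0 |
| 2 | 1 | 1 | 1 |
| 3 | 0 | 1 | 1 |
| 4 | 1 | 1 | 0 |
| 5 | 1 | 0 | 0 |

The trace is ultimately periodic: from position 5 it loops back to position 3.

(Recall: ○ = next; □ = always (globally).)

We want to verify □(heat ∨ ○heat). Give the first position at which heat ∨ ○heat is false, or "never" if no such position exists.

heat ∨ ○heat holds at every position 0..5, and those are all the positions the trace ever visits, so the invariant □(heat ∨ ○heat) is never violated.

never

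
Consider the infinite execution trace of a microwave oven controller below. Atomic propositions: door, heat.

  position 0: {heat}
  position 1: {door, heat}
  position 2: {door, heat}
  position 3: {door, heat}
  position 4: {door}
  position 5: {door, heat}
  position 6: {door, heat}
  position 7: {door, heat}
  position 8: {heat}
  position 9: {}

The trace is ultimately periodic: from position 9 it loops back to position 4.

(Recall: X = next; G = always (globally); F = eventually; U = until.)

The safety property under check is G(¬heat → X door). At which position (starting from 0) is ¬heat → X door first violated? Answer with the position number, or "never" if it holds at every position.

¬heat → X door holds at every position 0..9, and those are all the positions the trace ever visits, so the invariant G(¬heat → X door) is never violated.

never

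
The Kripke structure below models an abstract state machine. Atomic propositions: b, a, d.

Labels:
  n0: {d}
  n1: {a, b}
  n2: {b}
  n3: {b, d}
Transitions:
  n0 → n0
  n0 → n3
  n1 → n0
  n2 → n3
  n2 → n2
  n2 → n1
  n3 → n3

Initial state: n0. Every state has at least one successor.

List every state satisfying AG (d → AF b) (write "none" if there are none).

States satisfying d → AF b: {n1, n2, n3}.
States satisfying AG (d → AF b): {n3}.

{n3}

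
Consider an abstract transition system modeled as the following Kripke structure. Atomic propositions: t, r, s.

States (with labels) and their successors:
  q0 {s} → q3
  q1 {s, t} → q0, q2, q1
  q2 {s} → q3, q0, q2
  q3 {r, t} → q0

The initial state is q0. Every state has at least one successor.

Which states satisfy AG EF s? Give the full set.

States satisfying EF s: {q0, q1, q2, q3}.
States satisfying AG EF s: {q0, q1, q2, q3}.

{q0, q1, q2, q3}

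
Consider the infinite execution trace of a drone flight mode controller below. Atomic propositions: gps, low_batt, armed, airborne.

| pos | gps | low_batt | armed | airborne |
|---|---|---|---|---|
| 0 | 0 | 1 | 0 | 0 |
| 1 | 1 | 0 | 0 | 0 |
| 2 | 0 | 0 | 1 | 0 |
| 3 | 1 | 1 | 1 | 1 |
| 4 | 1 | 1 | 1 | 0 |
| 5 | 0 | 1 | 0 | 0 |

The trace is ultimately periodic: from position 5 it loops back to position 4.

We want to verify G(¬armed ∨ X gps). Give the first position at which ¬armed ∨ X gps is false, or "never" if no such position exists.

4

Check ¬armed ∨ X gps at each position in order: 0 ✓, 1 ✓, 2 ✓, 3 ✓.
At position 4 the labels are {armed, gps, low_batt} and the next position 5 has {low_batt}, so ¬armed ∨ X gps is false there. This is the first violation.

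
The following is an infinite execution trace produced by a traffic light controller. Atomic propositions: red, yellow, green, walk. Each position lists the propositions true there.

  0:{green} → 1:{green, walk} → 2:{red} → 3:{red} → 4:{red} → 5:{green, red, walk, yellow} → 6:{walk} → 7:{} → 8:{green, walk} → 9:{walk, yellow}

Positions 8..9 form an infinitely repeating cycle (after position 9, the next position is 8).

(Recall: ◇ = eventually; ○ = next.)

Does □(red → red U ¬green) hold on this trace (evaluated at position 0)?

red → red U ¬green holds at every position 0..9, and those are all positions ever visited, so □(red → red U ¬green) holds.
Positions where red holds: 2, 3, 4, 5.
Check red U ¬green at each: 2→ok, 3→ok, 4→ok, 5→ok.

Yes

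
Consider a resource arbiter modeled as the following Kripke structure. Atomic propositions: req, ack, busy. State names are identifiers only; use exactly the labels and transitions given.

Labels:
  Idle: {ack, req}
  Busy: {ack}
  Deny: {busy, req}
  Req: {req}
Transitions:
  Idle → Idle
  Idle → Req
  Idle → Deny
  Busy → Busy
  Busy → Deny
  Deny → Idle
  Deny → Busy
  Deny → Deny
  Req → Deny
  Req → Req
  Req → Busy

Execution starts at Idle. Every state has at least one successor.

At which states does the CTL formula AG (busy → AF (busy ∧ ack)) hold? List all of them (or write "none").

none

States satisfying busy → AF (busy ∧ ack): {Idle, Busy, Req}.
States satisfying AG (busy → AF (busy ∧ ack)): ∅.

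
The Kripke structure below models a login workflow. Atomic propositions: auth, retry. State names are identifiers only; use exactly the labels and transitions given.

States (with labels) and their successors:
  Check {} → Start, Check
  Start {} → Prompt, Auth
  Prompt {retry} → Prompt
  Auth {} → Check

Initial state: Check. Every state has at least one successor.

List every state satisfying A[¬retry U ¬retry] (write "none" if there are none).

{Check, Start, Auth}

States satisfying ¬retry: {Check, Start, Auth}.
States satisfying A[¬retry U ¬retry]: {Check, Start, Auth}.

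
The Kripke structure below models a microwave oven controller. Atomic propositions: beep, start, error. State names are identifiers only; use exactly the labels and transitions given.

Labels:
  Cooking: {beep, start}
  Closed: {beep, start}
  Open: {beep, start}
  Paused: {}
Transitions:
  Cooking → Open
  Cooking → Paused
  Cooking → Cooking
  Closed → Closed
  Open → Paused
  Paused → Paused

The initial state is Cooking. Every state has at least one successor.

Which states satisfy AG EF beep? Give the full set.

States satisfying EF beep: {Cooking, Closed, Open}.
States satisfying AG EF beep: {Closed}.

{Closed}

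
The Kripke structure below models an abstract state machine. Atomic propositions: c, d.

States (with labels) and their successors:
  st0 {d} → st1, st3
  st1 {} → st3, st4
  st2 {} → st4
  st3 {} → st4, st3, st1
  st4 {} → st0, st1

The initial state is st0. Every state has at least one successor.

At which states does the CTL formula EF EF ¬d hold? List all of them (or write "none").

{st0, st1, st2, st3, st4}

States satisfying EF ¬d: {st0, st1, st2, st3, st4}.
States satisfying EF EF ¬d: {st0, st1, st2, st3, st4}.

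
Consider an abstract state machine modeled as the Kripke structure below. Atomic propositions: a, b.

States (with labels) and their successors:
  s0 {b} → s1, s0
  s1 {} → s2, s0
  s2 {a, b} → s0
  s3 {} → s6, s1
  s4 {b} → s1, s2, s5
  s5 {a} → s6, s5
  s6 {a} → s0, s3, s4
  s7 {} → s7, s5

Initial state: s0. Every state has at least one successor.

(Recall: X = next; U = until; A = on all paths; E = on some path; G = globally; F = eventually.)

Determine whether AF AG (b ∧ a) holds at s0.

States satisfying AG (b ∧ a): ∅.
States satisfying AF AG (b ∧ a): ∅.
There is a path from s0 along which AG (b ∧ a) never holds.
s0 ∉ Sat(AF AG (b ∧ a)).

Violated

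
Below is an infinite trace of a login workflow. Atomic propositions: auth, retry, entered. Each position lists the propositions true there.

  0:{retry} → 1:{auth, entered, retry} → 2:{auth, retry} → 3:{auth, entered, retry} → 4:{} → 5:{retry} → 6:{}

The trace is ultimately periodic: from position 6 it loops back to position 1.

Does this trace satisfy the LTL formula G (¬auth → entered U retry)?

¬auth → entered U retry must hold at every position from 0 onward. It fails at position 4, so G (¬auth → entered U retry) is false.
Positions where ¬auth holds: 0, 4, 5, 6.
Check entered U retry at each: 0→ok, 4→fails, 5→ok, 6→fails.

Does not hold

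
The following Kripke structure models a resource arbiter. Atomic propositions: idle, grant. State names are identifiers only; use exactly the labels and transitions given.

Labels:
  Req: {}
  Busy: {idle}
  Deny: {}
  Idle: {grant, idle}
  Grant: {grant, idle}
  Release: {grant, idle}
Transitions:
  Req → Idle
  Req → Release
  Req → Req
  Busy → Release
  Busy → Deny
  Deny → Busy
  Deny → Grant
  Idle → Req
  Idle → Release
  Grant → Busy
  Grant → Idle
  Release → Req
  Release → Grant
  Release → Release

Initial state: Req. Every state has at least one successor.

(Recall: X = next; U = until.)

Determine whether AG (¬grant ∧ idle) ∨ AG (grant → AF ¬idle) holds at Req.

States satisfying ¬grant ∧ idle: {Busy}.
States satisfying AG (¬grant ∧ idle): ∅.
States satisfying grant → AF ¬idle: {Req, Busy, Deny}.
States satisfying AG (grant → AF ¬idle): ∅.
States satisfying AG (¬grant ∧ idle) ∨ AG (grant → AF ¬idle): ∅.
Req ∉ Sat(AG (¬grant ∧ idle) ∨ AG (grant → AF ¬idle)).

No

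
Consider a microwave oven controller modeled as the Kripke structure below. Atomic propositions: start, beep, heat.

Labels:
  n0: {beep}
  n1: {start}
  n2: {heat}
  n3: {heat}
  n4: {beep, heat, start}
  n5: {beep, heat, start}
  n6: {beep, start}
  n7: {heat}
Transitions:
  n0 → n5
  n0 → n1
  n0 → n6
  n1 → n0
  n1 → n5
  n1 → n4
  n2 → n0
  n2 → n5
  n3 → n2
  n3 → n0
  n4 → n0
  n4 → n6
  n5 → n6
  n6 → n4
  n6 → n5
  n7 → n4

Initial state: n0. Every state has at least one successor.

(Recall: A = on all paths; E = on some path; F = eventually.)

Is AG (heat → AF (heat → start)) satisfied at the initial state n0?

Yes

States satisfying heat → AF (heat → start): {n0, n1, n2, n3, n4, n5, n6, n7}.
States satisfying AG (heat → AF (heat → start)): {n0, n1, n2, n3, n4, n5, n6, n7}.
Every state reachable from n0 satisfies heat → AF (heat → start).
n0 ∈ Sat(AG (heat → AF (heat → start))).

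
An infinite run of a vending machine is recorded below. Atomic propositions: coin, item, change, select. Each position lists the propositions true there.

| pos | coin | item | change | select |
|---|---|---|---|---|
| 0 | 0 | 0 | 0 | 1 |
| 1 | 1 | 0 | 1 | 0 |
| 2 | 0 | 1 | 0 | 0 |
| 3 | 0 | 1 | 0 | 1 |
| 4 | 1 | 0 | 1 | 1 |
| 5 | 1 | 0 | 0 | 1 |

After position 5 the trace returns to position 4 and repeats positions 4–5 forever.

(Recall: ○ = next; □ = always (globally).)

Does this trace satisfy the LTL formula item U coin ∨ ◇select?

Satisfied

Walking from position 0: at position 0, coin has not yet held and item fails, so item U coin is false.
select holds at position 0, which is reachable from 0, so ◇select holds.
At position 0: item U coin is false; ◇select is true; so item U coin ∨ ◇select is true.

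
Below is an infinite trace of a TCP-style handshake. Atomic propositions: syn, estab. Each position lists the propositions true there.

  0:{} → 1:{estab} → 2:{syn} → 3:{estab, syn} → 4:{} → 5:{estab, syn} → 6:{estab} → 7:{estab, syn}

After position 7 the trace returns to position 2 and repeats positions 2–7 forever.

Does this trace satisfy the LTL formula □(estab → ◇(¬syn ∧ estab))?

Holds

estab → ◇(¬syn ∧ estab) holds at every position 0..7, and those are all positions ever visited, so □(estab → ◇(¬syn ∧ estab)) holds.
Positions where estab holds: 1, 3, 5, 6, 7.
Check ◇(¬syn ∧ estab) at each: 1→ok, 3→ok, 5→ok, 6→ok, 7→ok.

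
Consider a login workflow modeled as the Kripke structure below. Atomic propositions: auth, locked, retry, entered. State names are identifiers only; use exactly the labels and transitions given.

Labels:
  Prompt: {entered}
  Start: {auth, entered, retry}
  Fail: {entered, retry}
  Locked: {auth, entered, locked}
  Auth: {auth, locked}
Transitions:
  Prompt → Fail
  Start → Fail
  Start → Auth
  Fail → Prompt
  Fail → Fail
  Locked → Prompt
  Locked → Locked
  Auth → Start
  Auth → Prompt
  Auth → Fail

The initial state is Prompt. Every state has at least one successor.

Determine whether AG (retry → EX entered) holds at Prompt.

States satisfying retry → EX entered: {Prompt, Start, Fail, Locked, Auth}.
States satisfying AG (retry → EX entered): {Prompt, Start, Fail, Locked, Auth}.
Every state reachable from Prompt satisfies retry → EX entered.
Prompt ∈ Sat(AG (retry → EX entered)).

Satisfied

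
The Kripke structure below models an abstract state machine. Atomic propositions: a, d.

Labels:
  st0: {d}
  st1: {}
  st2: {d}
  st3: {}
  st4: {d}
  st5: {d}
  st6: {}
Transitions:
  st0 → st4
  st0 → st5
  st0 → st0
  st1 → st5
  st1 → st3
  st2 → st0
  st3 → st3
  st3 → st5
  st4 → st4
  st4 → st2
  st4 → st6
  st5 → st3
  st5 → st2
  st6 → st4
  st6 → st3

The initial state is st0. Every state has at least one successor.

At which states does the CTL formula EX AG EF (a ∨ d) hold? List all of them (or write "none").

States satisfying AG EF (a ∨ d): {st0, st1, st2, st3, st4, st5, st6}.
States satisfying EX AG EF (a ∨ d): {st0, st1, st2, st3, st4, st5, st6}.

{st0, st1, st2, st3, st4, st5, st6}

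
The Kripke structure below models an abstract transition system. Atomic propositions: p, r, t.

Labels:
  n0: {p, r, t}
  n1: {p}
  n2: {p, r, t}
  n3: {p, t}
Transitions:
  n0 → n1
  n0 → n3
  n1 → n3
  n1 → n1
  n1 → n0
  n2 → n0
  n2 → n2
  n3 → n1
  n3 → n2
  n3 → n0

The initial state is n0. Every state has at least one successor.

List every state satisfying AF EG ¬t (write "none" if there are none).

States satisfying EG ¬t: {n1}.
States satisfying AF EG ¬t: {n1}.

{n1}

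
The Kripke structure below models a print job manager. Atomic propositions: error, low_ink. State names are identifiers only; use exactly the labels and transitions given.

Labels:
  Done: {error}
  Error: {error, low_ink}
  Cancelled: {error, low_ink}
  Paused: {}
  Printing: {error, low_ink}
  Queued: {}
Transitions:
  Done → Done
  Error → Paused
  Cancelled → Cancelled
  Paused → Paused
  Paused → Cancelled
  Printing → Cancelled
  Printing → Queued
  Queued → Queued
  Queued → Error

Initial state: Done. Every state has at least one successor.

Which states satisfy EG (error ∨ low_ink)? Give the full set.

{Done, Cancelled, Printing}

States satisfying error ∨ low_ink: {Done, Error, Cancelled, Printing}.
States satisfying EG (error ∨ low_ink): {Done, Cancelled, Printing}.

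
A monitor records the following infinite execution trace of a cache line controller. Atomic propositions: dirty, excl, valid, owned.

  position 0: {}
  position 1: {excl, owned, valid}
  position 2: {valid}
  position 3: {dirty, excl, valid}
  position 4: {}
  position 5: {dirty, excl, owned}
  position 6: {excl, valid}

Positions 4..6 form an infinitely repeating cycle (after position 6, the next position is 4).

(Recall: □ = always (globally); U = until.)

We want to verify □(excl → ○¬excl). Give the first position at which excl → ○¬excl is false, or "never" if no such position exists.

Check excl → ○¬excl at each position in order: 0 ✓, 1 ✓, 2 ✓, 3 ✓, 4 ✓.
At position 5 the labels are {dirty, excl, owned} and the next position 6 has {excl, valid}, so excl → ○¬excl is false there. This is the first violation.

5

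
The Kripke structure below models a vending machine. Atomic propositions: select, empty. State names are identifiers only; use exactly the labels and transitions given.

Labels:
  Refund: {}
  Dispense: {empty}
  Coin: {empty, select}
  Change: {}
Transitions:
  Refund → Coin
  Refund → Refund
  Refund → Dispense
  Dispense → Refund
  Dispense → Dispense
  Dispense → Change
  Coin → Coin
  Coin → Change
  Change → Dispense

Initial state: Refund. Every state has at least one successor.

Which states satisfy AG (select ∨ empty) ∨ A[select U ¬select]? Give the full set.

States satisfying select ∨ empty: {Dispense, Coin}.
States satisfying AG (select ∨ empty): ∅.
States satisfying select: {Coin}.
States satisfying ¬select: {Refund, Dispense, Change}.
States satisfying A[select U ¬select]: {Refund, Dispense, Change}.
States satisfying AG (select ∨ empty) ∨ A[select U ¬select]: {Refund, Dispense, Change}.

{Refund, Dispense, Change}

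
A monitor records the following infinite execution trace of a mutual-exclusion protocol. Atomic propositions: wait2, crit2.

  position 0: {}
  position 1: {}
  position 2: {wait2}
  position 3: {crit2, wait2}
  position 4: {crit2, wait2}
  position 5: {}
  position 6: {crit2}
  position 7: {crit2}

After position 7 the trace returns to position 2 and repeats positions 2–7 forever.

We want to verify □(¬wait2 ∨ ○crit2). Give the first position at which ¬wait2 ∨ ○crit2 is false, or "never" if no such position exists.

Check ¬wait2 ∨ ○crit2 at each position in order: 0 ✓, 1 ✓, 2 ✓, 3 ✓.
At position 4 the labels are {crit2, wait2} and the next position 5 has {}, so ¬wait2 ∨ ○crit2 is false there. This is the first violation.

4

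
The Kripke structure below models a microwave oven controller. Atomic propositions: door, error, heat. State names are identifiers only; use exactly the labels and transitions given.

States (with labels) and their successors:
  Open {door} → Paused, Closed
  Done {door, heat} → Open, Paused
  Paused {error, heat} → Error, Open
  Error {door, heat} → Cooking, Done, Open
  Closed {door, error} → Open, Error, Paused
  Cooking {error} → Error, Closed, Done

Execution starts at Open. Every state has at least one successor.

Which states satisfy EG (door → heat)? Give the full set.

States satisfying door → heat: {Done, Paused, Error, Cooking}.
States satisfying EG (door → heat): {Done, Paused, Error, Cooking}.

{Done, Paused, Error, Cooking}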